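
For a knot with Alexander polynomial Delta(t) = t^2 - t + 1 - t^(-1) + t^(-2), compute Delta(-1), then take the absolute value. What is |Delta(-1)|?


Step 1: The polynomial has 5 terms with alternating signs, exponents from 2 down to -2.
Step 2: Substitute t = -1. The i-th term has coefficient (-1)^i and exponent (m-i),
  so its value is (-1)^i * (-1)^(m-i) = (-1)^m = 1 for every i.
Step 3: All 5 terms equal 1, so Delta(-1) = 5 * (1) = 5
Step 4: |Delta(-1)| = 5

5


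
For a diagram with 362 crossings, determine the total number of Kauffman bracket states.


Each crossing contributes 2 choices (A-smoothing or B-smoothing).
Total states = 2^362 = 9394170331095332911557922387157348109502730195633279482829163886128836100458433773854795993539074812127739904

9394170331095332911557922387157348109502730195633279482829163886128836100458433773854795993539074812127739904


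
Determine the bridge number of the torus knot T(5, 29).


The bridge number of T(p,q) is min(p,q).
min(5, 29) = 5

5


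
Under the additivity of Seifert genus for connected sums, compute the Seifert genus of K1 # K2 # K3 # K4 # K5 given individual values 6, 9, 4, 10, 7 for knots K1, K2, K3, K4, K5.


The Seifert genus is additive under connected sum.
Seifert genus(K1 # K2 # K3 # K4 # K5) = (6) + (9) + (4) + (10) + (7)
= 36

36


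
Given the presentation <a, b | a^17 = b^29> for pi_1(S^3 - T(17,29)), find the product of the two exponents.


The relation is a^17 = b^29.
Product of exponents = 17 * 29
= 493

493


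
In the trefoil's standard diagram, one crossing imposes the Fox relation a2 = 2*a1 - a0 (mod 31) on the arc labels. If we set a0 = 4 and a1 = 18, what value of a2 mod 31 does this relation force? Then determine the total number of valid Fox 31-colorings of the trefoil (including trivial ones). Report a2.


Step 1: Apply the given crossing relation 2*a1 - a0 - a2 = 0 (mod 31).
  a2 = 2*a1 - a0 mod 31
  a2 = 2*18 - 4 mod 31
  a2 = 36 - 4 mod 31
  a2 = 32 mod 31 = 1
Step 2: The trefoil has determinant 3.
  Number of Fox p-colorings (p prime) is p^2 if p = 3, else p.
  Since 31 does not divide 3, only trivial (constant) colorings exist.
  (So the trial a0 = 4, a1 = 18 with a0 != a1 does NOT extend to a valid coloring of the whole trefoil: the other two crossing relations require 3*(a1 - a0) = 0 (mod 31), which fails.)
  Total colorings = 31
Step 3: a2 = 1, total Fox 31-colorings = 31

1


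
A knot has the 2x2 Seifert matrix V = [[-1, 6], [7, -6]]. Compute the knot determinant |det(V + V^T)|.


Step 1: Form V + V^T where V = [[-1, 6], [7, -6]]
  V^T = [[-1, 7], [6, -6]]
  V + V^T = [[-2, 13], [13, -12]]
Step 2: det(V + V^T) = (-2)*(-12) - 13*13
  = 24 - 169 = -145
Step 3: Knot determinant = |det(V + V^T)| = |-145| = 145

145


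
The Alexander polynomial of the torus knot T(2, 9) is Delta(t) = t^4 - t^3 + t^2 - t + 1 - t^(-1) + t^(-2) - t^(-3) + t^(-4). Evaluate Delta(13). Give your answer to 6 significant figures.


Substituting t = 13 into Delta(t) = t^4 - t^3 + t^2 - t + 1 - t^(-1) + t^(-2) - t^(-3) + t^(-4):
Term values: (28561) + (-2197) + (169) + (-13) + (1) + (-0.0769231) + (0.00591716) + (-0.000455166) + (3.50128e-05)
Sum = 26520.92857
Rounded to 6 significant figures: 26520.9

26520.9


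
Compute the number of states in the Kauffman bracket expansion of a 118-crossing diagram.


Each crossing contributes 2 choices (A-smoothing or B-smoothing).
Total states = 2^118 = 332306998946228968225951765070086144

332306998946228968225951765070086144


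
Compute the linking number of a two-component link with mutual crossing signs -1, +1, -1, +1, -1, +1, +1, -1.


Step 1: Count positive crossings: 4
Step 2: Count negative crossings: 4
Step 3: Sum of signs = 4 - 4 = 0
Step 4: Linking number = sum/2 = 0/2 = 0

0


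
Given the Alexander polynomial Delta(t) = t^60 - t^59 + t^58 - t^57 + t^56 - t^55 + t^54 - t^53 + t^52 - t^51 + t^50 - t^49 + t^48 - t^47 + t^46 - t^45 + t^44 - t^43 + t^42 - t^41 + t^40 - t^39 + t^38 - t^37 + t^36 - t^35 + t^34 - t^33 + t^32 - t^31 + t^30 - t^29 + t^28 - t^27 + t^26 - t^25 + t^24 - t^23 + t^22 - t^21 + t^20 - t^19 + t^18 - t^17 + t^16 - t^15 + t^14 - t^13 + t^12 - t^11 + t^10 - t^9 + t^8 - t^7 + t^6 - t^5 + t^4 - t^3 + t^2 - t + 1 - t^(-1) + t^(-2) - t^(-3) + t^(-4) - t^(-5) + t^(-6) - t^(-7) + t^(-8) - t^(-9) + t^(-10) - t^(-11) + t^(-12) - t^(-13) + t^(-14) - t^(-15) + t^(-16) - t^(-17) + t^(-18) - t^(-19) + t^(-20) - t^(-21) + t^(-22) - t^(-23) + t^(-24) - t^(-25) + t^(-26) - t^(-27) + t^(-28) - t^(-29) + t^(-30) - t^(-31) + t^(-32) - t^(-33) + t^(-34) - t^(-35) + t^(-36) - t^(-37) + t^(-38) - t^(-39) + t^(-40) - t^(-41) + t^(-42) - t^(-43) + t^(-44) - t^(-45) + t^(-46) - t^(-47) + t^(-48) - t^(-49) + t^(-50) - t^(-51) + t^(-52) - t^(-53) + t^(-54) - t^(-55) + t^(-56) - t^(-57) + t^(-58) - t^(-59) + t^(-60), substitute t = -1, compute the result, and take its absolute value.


Step 1: The polynomial has 121 terms with alternating signs, exponents from 60 down to -60.
Step 2: Substitute t = -1. The i-th term has coefficient (-1)^i and exponent (m-i),
  so its value is (-1)^i * (-1)^(m-i) = (-1)^m = 1 for every i.
Step 3: All 121 terms equal 1, so Delta(-1) = 121 * (1) = 121
Step 4: |Delta(-1)| = 121

121


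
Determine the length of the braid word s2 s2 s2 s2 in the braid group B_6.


The word length counts the number of generators (including inverses).
Listing each generator: s2, s2, s2, s2
There are 4 generators in this braid word.

4


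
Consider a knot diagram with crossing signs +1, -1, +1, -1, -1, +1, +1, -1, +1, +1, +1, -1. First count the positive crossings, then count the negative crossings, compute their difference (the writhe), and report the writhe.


Step 1: Count positive crossings (+1).
Positive crossings: 7
Step 2: Count negative crossings (-1).
Negative crossings: 5
Step 3: Writhe = (positive) - (negative)
w = 7 - 5 = 2
Step 4: |w| = 2, and w is positive

2


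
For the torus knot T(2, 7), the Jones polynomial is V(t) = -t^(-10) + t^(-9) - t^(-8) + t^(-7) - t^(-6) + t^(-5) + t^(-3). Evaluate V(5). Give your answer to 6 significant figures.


Substituting t = 5 into V(t) = -t^(-10) + t^(-9) - t^(-8) + t^(-7) - t^(-6) + t^(-5) + t^(-3):
  (-)t^(-10) = -1.024e-07
  (+)t^(-9) = 5.12e-07
  (-)t^(-8) = -2.56e-06
  (+)t^(-7) = 1.28e-05
  (-)t^(-6) = -6.4e-05
  (+)t^(-5) = 0.00032
  (+)t^(-3) = 0.008
Sum = (-1.024e-07) + (5.12e-07) + (-2.56e-06) + (1.28e-05) + (-6.4e-05) + (0.00032) + (0.008)
= 0.0082666496
Rounded to 6 significant figures: 0.00826665

0.00826665


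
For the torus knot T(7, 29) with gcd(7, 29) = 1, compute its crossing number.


For a torus knot T(p, q) with gcd(p,q)=1,
the crossing number is min(p*(q-1), q*(p-1)).
p*(q-1) = 7*28 = 196
q*(p-1) = 29*6 = 174
min(196, 174) = 174

174


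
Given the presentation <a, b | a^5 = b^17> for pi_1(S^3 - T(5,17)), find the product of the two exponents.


The relation is a^5 = b^17.
Product of exponents = 5 * 17
= 85

85


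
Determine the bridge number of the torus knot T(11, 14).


The bridge number of T(p,q) is min(p,q).
min(11, 14) = 11

11


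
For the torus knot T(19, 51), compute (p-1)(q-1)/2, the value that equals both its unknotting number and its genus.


For a torus knot T(p,q), both the unknotting number and genus equal (p-1)(q-1)/2.
= (19-1)(51-1)/2
= 18*50/2
= 900/2 = 450

450


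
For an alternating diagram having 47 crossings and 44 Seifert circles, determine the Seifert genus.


For alternating knots, g = (c - s + 1)/2.
= (47 - 44 + 1)/2
= 4/2 = 2

2


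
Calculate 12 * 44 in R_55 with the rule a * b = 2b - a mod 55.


12 * 44 = 2*44 - 12 mod 55
= 88 - 12 mod 55
= 76 mod 55 = 21

21


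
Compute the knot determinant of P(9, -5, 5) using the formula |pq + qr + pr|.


Step 1: Compute pq + qr + pr.
pq = 9*(-5) = -45
qr = (-5)*5 = -25
pr = 9*5 = 45
pq + qr + pr = -45 + (-25) + 45 = -25
Step 2: Take absolute value.
det(P(9,-5,5)) = |-25| = 25

25


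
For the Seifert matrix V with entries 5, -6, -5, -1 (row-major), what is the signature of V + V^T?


Step 1: V + V^T = [[10, -11], [-11, -2]]
Step 2: trace = 8, det = -141
Step 3: Discriminant = 8^2 - 4*(-141) = 628
Step 4: Eigenvalues: 16.53, -8.52996
Step 5: Signature = (# positive eigenvalues) - (# negative eigenvalues) = 0

0


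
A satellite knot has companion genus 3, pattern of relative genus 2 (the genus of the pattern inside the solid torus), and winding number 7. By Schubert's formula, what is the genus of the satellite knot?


Schubert: g(satellite) = g_rel(pattern) + |winding| * g(companion),
where g_rel(pattern) is the genus of the pattern relative to the solid torus.
= 2 + 7 * 3
= 2 + 21 = 23

23


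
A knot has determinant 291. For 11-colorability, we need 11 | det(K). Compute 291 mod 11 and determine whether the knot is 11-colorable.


Step 1: A knot is p-colorable if and only if p divides its determinant.
Step 2: Compute 291 mod 11.
291 = 26 * 11 + 5
Step 3: 291 mod 11 = 5
Step 4: The knot is 11-colorable: no

5


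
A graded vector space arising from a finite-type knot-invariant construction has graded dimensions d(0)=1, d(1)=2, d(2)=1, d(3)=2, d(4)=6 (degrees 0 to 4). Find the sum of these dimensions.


Total dimension = d(0) + d(1) + ... + d(4)
= 1 + 2 + 1 + 2 + 6
= 12

12


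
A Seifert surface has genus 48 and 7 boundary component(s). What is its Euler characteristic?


chi = 2 - 2g - b
= 2 - 2*48 - 7
= 2 - 96 - 7 = -101

-101


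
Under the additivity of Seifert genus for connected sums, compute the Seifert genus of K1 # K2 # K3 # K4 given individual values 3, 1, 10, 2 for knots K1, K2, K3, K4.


The Seifert genus is additive under connected sum.
Seifert genus(K1 # K2 # K3 # K4) = (3) + (1) + (10) + (2)
= 16

16


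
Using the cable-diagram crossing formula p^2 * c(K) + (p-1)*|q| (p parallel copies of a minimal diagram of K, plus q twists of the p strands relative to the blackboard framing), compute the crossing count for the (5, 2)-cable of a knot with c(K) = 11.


Step 1: Each of the c(K) crossings of the companion diagram becomes p*p = p^2 crossings among the p parallel strands, and each of the |q| twists s_1 s_2 ... s_(p-1) adds (p-1) crossings.
  Crossings = p^2 * c(K) + (p-1)*|q|
Step 2: = 5^2 * 11 + (5-1)*2
Step 3: = 25*11 + 4*2
Step 4: = 275 + 8 = 283

283


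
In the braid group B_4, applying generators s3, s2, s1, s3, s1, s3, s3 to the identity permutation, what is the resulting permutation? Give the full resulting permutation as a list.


Starting with identity [1, 2, 3, 4].
Apply generators in sequence:
  After s3: [1, 2, 4, 3]
  After s2: [1, 4, 2, 3]
  After s1: [4, 1, 2, 3]
  After s3: [4, 1, 3, 2]
  After s1: [1, 4, 3, 2]
  After s3: [1, 4, 2, 3]
  After s3: [1, 4, 3, 2]
Final permutation: [1, 4, 3, 2]

[1, 4, 3, 2]


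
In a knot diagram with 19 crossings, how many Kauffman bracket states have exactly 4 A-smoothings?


We choose which 4 of 19 crossings get A-smoothings.
C(19, 4) = 19! / (4! * 15!)
= 3876

3876


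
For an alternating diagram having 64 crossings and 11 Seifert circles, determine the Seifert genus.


For alternating knots, g = (c - s + 1)/2.
= (64 - 11 + 1)/2
= 54/2 = 27

27


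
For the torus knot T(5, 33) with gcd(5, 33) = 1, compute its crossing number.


For a torus knot T(p, q) with gcd(p,q)=1,
the crossing number is min(p*(q-1), q*(p-1)).
p*(q-1) = 5*32 = 160
q*(p-1) = 33*4 = 132
min(160, 132) = 132

132


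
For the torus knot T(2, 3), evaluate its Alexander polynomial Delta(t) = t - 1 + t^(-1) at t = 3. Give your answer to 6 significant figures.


Substituting t = 3 into Delta(t) = t - 1 + t^(-1):
Term values: (3) + (-1) + (0.333333)
Sum = 2.333333333
Rounded to 6 significant figures: 2.33333

2.33333


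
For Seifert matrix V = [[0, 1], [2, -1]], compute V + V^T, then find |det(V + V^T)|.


Step 1: Form V + V^T where V = [[0, 1], [2, -1]]
  V^T = [[0, 2], [1, -1]]
  V + V^T = [[0, 3], [3, -2]]
Step 2: det(V + V^T) = 0*(-2) - 3*3
  = 0 - 9 = -9
Step 3: Knot determinant = |det(V + V^T)| = |-9| = 9

9


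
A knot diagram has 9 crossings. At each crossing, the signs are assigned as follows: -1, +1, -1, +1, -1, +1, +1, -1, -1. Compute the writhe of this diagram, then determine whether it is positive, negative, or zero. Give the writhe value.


Step 1: Count positive crossings (+1).
Positive crossings: 4
Step 2: Count negative crossings (-1).
Negative crossings: 5
Step 3: Writhe = (positive) - (negative)
w = 4 - 5 = -1
Step 4: |w| = 1, and w is negative

-1


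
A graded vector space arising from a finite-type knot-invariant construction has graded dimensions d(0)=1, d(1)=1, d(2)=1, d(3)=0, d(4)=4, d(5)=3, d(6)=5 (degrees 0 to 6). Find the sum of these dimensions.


Total dimension = d(0) + d(1) + ... + d(6)
= 1 + 1 + 1 + 0 + 4 + 3 + 5
= 15

15


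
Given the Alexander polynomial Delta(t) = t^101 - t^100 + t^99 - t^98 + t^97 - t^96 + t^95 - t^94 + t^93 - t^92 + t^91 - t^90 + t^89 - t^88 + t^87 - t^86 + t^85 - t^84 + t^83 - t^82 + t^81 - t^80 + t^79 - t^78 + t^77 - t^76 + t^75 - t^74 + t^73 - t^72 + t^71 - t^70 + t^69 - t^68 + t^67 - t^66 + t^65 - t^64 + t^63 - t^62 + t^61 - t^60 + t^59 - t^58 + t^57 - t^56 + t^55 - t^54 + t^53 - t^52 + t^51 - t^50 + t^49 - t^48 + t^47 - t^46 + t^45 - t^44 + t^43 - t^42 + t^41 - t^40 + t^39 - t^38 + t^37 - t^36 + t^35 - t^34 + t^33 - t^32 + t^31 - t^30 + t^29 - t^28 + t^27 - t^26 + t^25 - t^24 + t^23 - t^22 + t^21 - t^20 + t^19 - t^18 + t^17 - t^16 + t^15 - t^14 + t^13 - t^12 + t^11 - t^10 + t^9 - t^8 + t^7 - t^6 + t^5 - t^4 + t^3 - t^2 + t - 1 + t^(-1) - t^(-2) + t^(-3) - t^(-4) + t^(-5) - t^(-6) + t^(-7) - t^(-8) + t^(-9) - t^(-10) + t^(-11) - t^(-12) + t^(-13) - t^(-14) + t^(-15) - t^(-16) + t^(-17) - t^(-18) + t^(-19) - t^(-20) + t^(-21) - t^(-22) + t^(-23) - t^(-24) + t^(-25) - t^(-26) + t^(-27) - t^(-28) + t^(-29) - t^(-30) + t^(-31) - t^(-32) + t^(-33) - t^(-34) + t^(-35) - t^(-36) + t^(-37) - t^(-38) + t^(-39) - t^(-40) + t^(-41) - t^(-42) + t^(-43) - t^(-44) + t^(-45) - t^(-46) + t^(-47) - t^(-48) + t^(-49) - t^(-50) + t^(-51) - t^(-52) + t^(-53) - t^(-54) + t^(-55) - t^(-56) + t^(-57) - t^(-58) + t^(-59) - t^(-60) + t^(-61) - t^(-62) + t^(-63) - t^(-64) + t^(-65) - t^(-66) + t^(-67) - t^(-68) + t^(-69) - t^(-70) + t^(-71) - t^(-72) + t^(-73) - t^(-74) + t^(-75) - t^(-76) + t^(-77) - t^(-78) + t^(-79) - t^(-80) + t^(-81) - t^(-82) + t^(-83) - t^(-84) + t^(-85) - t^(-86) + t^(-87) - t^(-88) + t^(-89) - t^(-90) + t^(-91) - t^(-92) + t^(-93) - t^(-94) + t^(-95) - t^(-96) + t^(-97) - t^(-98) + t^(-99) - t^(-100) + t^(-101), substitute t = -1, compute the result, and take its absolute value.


Step 1: The polynomial has 203 terms with alternating signs, exponents from 101 down to -101.
Step 2: Substitute t = -1. The i-th term has coefficient (-1)^i and exponent (m-i),
  so its value is (-1)^i * (-1)^(m-i) = (-1)^m = -1 for every i.
Step 3: All 203 terms equal -1, so Delta(-1) = 203 * (-1) = -203
Step 4: |Delta(-1)| = 203

203


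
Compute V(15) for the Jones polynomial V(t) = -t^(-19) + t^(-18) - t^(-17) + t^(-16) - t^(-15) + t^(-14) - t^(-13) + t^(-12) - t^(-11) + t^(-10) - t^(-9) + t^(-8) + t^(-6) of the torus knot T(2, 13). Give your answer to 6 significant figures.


Substituting t = 15 into V(t) = -t^(-19) + t^(-18) - t^(-17) + t^(-16) - t^(-15) + t^(-14) - t^(-13) + t^(-12) - t^(-11) + t^(-10) - t^(-9) + t^(-8) + t^(-6):
  (-)t^(-19) = -4.51093e-23
  (+)t^(-18) = 6.76639e-22
  (-)t^(-17) = -1.01496e-20
  (+)t^(-16) = 1.52244e-19
  (-)t^(-15) = -2.28366e-18
  (+)t^(-14) = 3.42549e-17
  (-)t^(-13) = -5.13823e-16
  (+)t^(-12) = 7.70735e-15
  (-)t^(-11) = -1.1561e-13
  (+)t^(-10) = 1.73415e-12
  (-)t^(-9) = -2.60123e-11
  (+)t^(-8) = 3.90184e-10
  (+)t^(-6) = 8.77915e-08
Sum = (-4.51093e-23) + (6.76639e-22) + (-1.01496e-20) + (1.52244e-19) + (-2.28366e-18) + (3.42549e-17) + (-5.13823e-16) + (7.70735e-15) + (-1.1561e-13) + (1.73415e-12) + (-2.60123e-11) + (3.90184e-10) + (8.77915e-08)
= 8.81572931e-08
Rounded to 6 significant figures: 8.81573e-08

8.81573e-08


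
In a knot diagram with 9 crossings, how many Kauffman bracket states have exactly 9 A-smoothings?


We choose which 9 of 9 crossings get A-smoothings.
C(9, 9) = 9! / (9! * 0!)
= 1

1


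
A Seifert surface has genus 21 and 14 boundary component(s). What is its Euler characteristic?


chi = 2 - 2g - b
= 2 - 2*21 - 14
= 2 - 42 - 14 = -54

-54


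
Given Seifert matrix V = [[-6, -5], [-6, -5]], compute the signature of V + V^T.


Step 1: V + V^T = [[-12, -11], [-11, -10]]
Step 2: trace = -22, det = -1
Step 3: Discriminant = (-22)^2 - 4*(-1) = 488
Step 4: Eigenvalues: 0.045361, -22.0454
Step 5: Signature = (# positive eigenvalues) - (# negative eigenvalues) = 0

0


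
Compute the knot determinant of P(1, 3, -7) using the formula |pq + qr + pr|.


Step 1: Compute pq + qr + pr.
pq = 1*3 = 3
qr = 3*(-7) = -21
pr = 1*(-7) = -7
pq + qr + pr = 3 + (-21) + (-7) = -25
Step 2: Take absolute value.
det(P(1,3,-7)) = |-25| = 25

25


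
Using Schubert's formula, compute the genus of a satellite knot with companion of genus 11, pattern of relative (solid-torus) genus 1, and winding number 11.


Schubert: g(satellite) = g_rel(pattern) + |winding| * g(companion),
where g_rel(pattern) is the genus of the pattern relative to the solid torus.
= 1 + 11 * 11
= 1 + 121 = 122

122


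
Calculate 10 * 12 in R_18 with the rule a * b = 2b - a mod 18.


10 * 12 = 2*12 - 10 mod 18
= 24 - 10 mod 18
= 14 mod 18 = 14

14


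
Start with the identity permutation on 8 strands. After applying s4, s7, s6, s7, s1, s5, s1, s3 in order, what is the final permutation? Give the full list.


Starting with identity [1, 2, 3, 4, 5, 6, 7, 8].
Apply generators in sequence:
  After s4: [1, 2, 3, 5, 4, 6, 7, 8]
  After s7: [1, 2, 3, 5, 4, 6, 8, 7]
  After s6: [1, 2, 3, 5, 4, 8, 6, 7]
  After s7: [1, 2, 3, 5, 4, 8, 7, 6]
  After s1: [2, 1, 3, 5, 4, 8, 7, 6]
  After s5: [2, 1, 3, 5, 8, 4, 7, 6]
  After s1: [1, 2, 3, 5, 8, 4, 7, 6]
  After s3: [1, 2, 5, 3, 8, 4, 7, 6]
Final permutation: [1, 2, 5, 3, 8, 4, 7, 6]

[1, 2, 5, 3, 8, 4, 7, 6]


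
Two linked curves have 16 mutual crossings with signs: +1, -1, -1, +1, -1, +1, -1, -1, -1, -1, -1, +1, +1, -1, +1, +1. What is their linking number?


Step 1: Count positive crossings: 7
Step 2: Count negative crossings: 9
Step 3: Sum of signs = 7 - 9 = -2
Step 4: Linking number = sum/2 = -2/2 = -1

-1


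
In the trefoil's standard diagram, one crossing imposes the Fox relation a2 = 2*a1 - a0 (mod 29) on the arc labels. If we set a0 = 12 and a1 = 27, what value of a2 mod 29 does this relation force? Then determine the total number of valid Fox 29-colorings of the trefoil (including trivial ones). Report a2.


Step 1: Apply the given crossing relation 2*a1 - a0 - a2 = 0 (mod 29).
  a2 = 2*a1 - a0 mod 29
  a2 = 2*27 - 12 mod 29
  a2 = 54 - 12 mod 29
  a2 = 42 mod 29 = 13
Step 2: The trefoil has determinant 3.
  Number of Fox p-colorings (p prime) is p^2 if p = 3, else p.
  Since 29 does not divide 3, only trivial (constant) colorings exist.
  (So the trial a0 = 12, a1 = 27 with a0 != a1 does NOT extend to a valid coloring of the whole trefoil: the other two crossing relations require 3*(a1 - a0) = 0 (mod 29), which fails.)
  Total colorings = 29
Step 3: a2 = 13, total Fox 29-colorings = 29

13


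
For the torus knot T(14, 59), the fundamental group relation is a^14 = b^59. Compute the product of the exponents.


The relation is a^14 = b^59.
Product of exponents = 14 * 59
= 826

826


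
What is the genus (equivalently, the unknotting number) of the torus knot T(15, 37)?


For a torus knot T(p,q), both the unknotting number and genus equal (p-1)(q-1)/2.
= (15-1)(37-1)/2
= 14*36/2
= 504/2 = 252

252


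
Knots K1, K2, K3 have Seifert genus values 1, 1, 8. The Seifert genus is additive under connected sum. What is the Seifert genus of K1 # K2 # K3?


The Seifert genus is additive under connected sum.
Seifert genus(K1 # K2 # K3) = (1) + (1) + (8)
= 10

10


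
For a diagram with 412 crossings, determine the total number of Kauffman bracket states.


Each crossing contributes 2 choices (A-smoothing or B-smoothing).
Total states = 2^412 = 10576895500643977583230644928524336637254474927428499508554380724390492659780981533203027367035444557561459392400373732868096

10576895500643977583230644928524336637254474927428499508554380724390492659780981533203027367035444557561459392400373732868096


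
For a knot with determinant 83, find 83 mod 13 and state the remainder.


Step 1: A knot is p-colorable if and only if p divides its determinant.
Step 2: Compute 83 mod 13.
83 = 6 * 13 + 5
Step 3: 83 mod 13 = 5
Step 4: The knot is 13-colorable: no

5


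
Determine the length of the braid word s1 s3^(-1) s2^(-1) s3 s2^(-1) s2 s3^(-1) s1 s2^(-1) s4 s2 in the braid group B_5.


The word length counts the number of generators (including inverses).
Listing each generator: s1, s3^(-1), s2^(-1), s3, s2^(-1), s2, s3^(-1), s1, s2^(-1), s4, s2
There are 11 generators in this braid word.

11


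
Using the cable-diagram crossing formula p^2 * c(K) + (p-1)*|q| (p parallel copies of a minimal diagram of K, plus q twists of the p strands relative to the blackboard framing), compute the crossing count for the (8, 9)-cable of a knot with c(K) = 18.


Step 1: Each of the c(K) crossings of the companion diagram becomes p*p = p^2 crossings among the p parallel strands, and each of the |q| twists s_1 s_2 ... s_(p-1) adds (p-1) crossings.
  Crossings = p^2 * c(K) + (p-1)*|q|
Step 2: = 8^2 * 18 + (8-1)*9
Step 3: = 64*18 + 7*9
Step 4: = 1152 + 63 = 1215

1215


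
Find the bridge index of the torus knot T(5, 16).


The bridge number of T(p,q) is min(p,q).
min(5, 16) = 5

5


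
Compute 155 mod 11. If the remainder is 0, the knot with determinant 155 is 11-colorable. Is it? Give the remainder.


Step 1: A knot is p-colorable if and only if p divides its determinant.
Step 2: Compute 155 mod 11.
155 = 14 * 11 + 1
Step 3: 155 mod 11 = 1
Step 4: The knot is 11-colorable: no

1


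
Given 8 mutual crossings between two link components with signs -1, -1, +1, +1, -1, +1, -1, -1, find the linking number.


Step 1: Count positive crossings: 3
Step 2: Count negative crossings: 5
Step 3: Sum of signs = 3 - 5 = -2
Step 4: Linking number = sum/2 = -2/2 = -1

-1


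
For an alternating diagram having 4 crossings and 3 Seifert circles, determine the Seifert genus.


For alternating knots, g = (c - s + 1)/2.
= (4 - 3 + 1)/2
= 2/2 = 1

1


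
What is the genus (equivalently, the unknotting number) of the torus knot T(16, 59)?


For a torus knot T(p,q), both the unknotting number and genus equal (p-1)(q-1)/2.
= (16-1)(59-1)/2
= 15*58/2
= 870/2 = 435

435


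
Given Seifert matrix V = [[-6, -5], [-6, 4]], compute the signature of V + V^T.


Step 1: V + V^T = [[-12, -11], [-11, 8]]
Step 2: trace = -4, det = -217
Step 3: Discriminant = (-4)^2 - 4*(-217) = 884
Step 4: Eigenvalues: 12.8661, -16.8661
Step 5: Signature = (# positive eigenvalues) - (# negative eigenvalues) = 0

0


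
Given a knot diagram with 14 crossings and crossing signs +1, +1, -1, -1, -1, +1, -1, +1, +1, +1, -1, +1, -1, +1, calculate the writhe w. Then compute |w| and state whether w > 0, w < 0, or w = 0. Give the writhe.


Step 1: Count positive crossings (+1).
Positive crossings: 8
Step 2: Count negative crossings (-1).
Negative crossings: 6
Step 3: Writhe = (positive) - (negative)
w = 8 - 6 = 2
Step 4: |w| = 2, and w is positive

2


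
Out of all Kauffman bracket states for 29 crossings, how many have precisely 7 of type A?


We choose which 7 of 29 crossings get A-smoothings.
C(29, 7) = 29! / (7! * 22!)
= 1560780

1560780


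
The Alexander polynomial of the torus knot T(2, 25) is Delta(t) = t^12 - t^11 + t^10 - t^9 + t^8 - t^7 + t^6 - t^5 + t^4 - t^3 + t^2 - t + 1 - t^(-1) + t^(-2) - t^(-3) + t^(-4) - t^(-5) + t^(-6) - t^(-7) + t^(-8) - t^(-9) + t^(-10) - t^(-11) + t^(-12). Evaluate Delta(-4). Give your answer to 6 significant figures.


Substituting t = -4 into Delta(t) = t^12 - t^11 + t^10 - t^9 + t^8 - t^7 + t^6 - t^5 + t^4 - t^3 + t^2 - t + 1 - t^(-1) + t^(-2) - t^(-3) + t^(-4) - t^(-5) + t^(-6) - t^(-7) + t^(-8) - t^(-9) + t^(-10) - t^(-11) + t^(-12):
Term values: (16777216) + (4194304) + (1048576) + (262144) + (65536) + (16384) + (4096) + (1024) + (256) + (64) + (16) + (4) + (1) + (0.25) + (0.0625) + (0.015625) + (0.00390625) + (0.000976562) + (0.000244141) + (6.10352e-05) + (1.52588e-05) + (3.8147e-06) + (9.53674e-07) + (2.38419e-07) + (5.96046e-08)
Sum = 22369621.33
Rounded to 6 significant figures: 2.23696e+07

2.23696e+07


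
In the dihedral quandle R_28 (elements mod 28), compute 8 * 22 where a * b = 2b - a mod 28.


8 * 22 = 2*22 - 8 mod 28
= 44 - 8 mod 28
= 36 mod 28 = 8

8


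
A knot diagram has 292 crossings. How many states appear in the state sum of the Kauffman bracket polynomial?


Each crossing contributes 2 choices (A-smoothing or B-smoothing).
Total states = 2^292 = 7957171782556586274486115970349133441607298412757563479047423630290551952200534008528896

7957171782556586274486115970349133441607298412757563479047423630290551952200534008528896


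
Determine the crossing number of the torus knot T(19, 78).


For a torus knot T(p, q) with gcd(p,q)=1,
the crossing number is min(p*(q-1), q*(p-1)).
p*(q-1) = 19*77 = 1463
q*(p-1) = 78*18 = 1404
min(1463, 1404) = 1404

1404


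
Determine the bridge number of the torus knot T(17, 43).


The bridge number of T(p,q) is min(p,q).
min(17, 43) = 17

17


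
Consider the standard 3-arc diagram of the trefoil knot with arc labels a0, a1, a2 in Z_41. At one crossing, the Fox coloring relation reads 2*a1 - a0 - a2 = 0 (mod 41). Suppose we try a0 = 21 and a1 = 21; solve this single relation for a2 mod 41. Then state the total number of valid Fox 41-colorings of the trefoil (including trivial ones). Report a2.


Step 1: Apply the given crossing relation 2*a1 - a0 - a2 = 0 (mod 41).
  a2 = 2*a1 - a0 mod 41
  a2 = 2*21 - 21 mod 41
  a2 = 42 - 21 mod 41
  a2 = 21 mod 41 = 21
Step 2: The trefoil has determinant 3.
  Number of Fox p-colorings (p prime) is p^2 if p = 3, else p.
  Since 41 does not divide 3, only trivial (constant) colorings exist.
  (Here a0 = a1 = a2 = 21, the constant coloring, which is valid.)
  Total colorings = 41
Step 3: a2 = 21, total Fox 41-colorings = 41

21


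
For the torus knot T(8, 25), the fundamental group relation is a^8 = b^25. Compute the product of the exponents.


The relation is a^8 = b^25.
Product of exponents = 8 * 25
= 200

200


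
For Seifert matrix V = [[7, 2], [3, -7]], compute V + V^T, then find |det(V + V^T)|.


Step 1: Form V + V^T where V = [[7, 2], [3, -7]]
  V^T = [[7, 3], [2, -7]]
  V + V^T = [[14, 5], [5, -14]]
Step 2: det(V + V^T) = 14*(-14) - 5*5
  = -196 - 25 = -221
Step 3: Knot determinant = |det(V + V^T)| = |-221| = 221

221


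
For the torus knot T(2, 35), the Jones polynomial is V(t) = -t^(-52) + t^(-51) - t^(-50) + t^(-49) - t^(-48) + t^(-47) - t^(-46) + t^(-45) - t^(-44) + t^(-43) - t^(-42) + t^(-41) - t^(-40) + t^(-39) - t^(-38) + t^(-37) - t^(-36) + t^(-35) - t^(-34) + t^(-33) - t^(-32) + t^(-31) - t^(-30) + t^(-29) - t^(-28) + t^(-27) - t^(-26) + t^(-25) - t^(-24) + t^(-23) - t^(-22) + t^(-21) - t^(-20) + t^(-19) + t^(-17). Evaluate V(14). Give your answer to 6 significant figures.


Substituting t = 14 into V(t) = -t^(-52) + t^(-51) - t^(-50) + t^(-49) - t^(-48) + t^(-47) - t^(-46) + t^(-45) - t^(-44) + t^(-43) - t^(-42) + t^(-41) - t^(-40) + t^(-39) - t^(-38) + t^(-37) - t^(-36) + t^(-35) - t^(-34) + t^(-33) - t^(-32) + t^(-31) - t^(-30) + t^(-29) - t^(-28) + t^(-27) - t^(-26) + t^(-25) - t^(-24) + t^(-23) - t^(-22) + t^(-21) - t^(-20) + t^(-19) + t^(-17):
  (-)t^(-52) = -2.51966e-60
  (+)t^(-51) = 3.52753e-59
  (-)t^(-50) = -4.93854e-58
  (+)t^(-49) = 6.91395e-57
  (-)t^(-48) = -9.67953e-56
  (+)t^(-47) = 1.35513e-54
  (-)t^(-46) = -1.89719e-53
  (+)t^(-45) = 2.65606e-52
  (-)t^(-44) = -3.71849e-51
  (+)t^(-43) = 5.20588e-50
  (-)t^(-42) = -7.28824e-49
  (+)t^(-41) = 1.02035e-47
  (-)t^(-40) = -1.42849e-46
  (+)t^(-39) = 1.99989e-45
  (-)t^(-38) = -2.79985e-44
  (+)t^(-37) = 3.91979e-43
  (-)t^(-36) = -5.4877e-42
  (+)t^(-35) = 7.68279e-41
  (-)t^(-34) = -1.07559e-39
  (+)t^(-33) = 1.50583e-38
  (-)t^(-32) = -2.10816e-37
  (+)t^(-31) = 2.95142e-36
  (-)t^(-30) = -4.13199e-35
  (+)t^(-29) = 5.78478e-34
  (-)t^(-28) = -8.09869e-33
  (+)t^(-27) = 1.13382e-31
  (-)t^(-26) = -1.58734e-30
  (+)t^(-25) = 2.22228e-29
  (-)t^(-24) = -3.11119e-28
  (+)t^(-23) = 4.35567e-27
  (-)t^(-22) = -6.09794e-26
  (+)t^(-21) = 8.53712e-25
  (-)t^(-20) = -1.1952e-23
  (+)t^(-19) = 1.67327e-22
  (+)t^(-17) = 3.27962e-20
Sum = (-2.51966e-60) + (3.52753e-59) + (-4.93854e-58) + (6.91395e-57) + (-9.67953e-56) + (1.35513e-54) + (-1.89719e-53) + (2.65606e-52) + (-3.71849e-51) + (5.20588e-50) + (-7.28824e-49) + (1.02035e-47) + (-1.42849e-46) + (1.99989e-45) + (-2.79985e-44) + (3.91979e-43) + (-5.4877e-42) + (7.68279e-41) + (-1.07559e-39) + (1.50583e-38) + (-2.10816e-37) + (2.95142e-36) + (-4.13199e-35) + (5.78478e-34) + (-8.09869e-33) + (1.13382e-31) + (-1.58734e-30) + (2.22228e-29) + (-3.11119e-28) + (4.35567e-27) + (-6.09794e-26) + (8.53712e-25) + (-1.1952e-23) + (1.67327e-22) + (3.27962e-20)
= 3.295236231e-20
Rounded to 6 significant figures: 3.29524e-20

3.29524e-20


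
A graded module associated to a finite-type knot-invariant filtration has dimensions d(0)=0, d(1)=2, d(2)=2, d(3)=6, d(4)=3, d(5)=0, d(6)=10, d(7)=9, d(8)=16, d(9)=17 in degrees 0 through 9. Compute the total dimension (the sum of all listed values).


Total dimension = d(0) + d(1) + ... + d(9)
= 0 + 2 + 2 + 6 + 3 + 0 + 10 + 9 + 16 + 17
= 65

65


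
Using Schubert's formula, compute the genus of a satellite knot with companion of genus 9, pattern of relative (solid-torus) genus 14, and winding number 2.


Schubert: g(satellite) = g_rel(pattern) + |winding| * g(companion),
where g_rel(pattern) is the genus of the pattern relative to the solid torus.
= 14 + 2 * 9
= 14 + 18 = 32

32


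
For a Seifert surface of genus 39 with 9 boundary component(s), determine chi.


chi = 2 - 2g - b
= 2 - 2*39 - 9
= 2 - 78 - 9 = -85

-85


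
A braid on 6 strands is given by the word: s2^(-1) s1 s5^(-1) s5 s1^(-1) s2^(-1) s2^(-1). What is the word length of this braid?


The word length counts the number of generators (including inverses).
Listing each generator: s2^(-1), s1, s5^(-1), s5, s1^(-1), s2^(-1), s2^(-1)
There are 7 generators in this braid word.

7


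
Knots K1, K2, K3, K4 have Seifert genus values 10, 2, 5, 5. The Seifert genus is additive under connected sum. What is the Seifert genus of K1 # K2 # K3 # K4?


The Seifert genus is additive under connected sum.
Seifert genus(K1 # K2 # K3 # K4) = (10) + (2) + (5) + (5)
= 22

22


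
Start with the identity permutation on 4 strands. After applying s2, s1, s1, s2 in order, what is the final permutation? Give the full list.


Starting with identity [1, 2, 3, 4].
Apply generators in sequence:
  After s2: [1, 3, 2, 4]
  After s1: [3, 1, 2, 4]
  After s1: [1, 3, 2, 4]
  After s2: [1, 2, 3, 4]
Final permutation: [1, 2, 3, 4]

[1, 2, 3, 4]


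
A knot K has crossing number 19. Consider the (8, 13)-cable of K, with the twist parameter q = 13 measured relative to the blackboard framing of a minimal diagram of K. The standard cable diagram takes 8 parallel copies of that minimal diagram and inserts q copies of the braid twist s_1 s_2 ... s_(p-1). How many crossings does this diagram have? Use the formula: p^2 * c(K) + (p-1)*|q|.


Step 1: Each of the c(K) crossings of the companion diagram becomes p*p = p^2 crossings among the p parallel strands, and each of the |q| twists s_1 s_2 ... s_(p-1) adds (p-1) crossings.
  Crossings = p^2 * c(K) + (p-1)*|q|
Step 2: = 8^2 * 19 + (8-1)*13
Step 3: = 64*19 + 7*13
Step 4: = 1216 + 91 = 1307

1307


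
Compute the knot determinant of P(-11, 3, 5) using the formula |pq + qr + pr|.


Step 1: Compute pq + qr + pr.
pq = (-11)*3 = -33
qr = 3*5 = 15
pr = (-11)*5 = -55
pq + qr + pr = -33 + 15 + (-55) = -73
Step 2: Take absolute value.
det(P(-11,3,5)) = |-73| = 73

73


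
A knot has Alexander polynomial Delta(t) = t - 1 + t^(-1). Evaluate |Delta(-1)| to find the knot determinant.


Step 1: The polynomial has 3 terms with alternating signs, exponents from 1 down to -1.
Step 2: Substitute t = -1. The i-th term has coefficient (-1)^i and exponent (m-i),
  so its value is (-1)^i * (-1)^(m-i) = (-1)^m = -1 for every i.
Step 3: All 3 terms equal -1, so Delta(-1) = 3 * (-1) = -3
Step 4: |Delta(-1)| = 3

3


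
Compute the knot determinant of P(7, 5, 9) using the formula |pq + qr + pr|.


Step 1: Compute pq + qr + pr.
pq = 7*5 = 35
qr = 5*9 = 45
pr = 7*9 = 63
pq + qr + pr = 35 + 45 + 63 = 143
Step 2: Take absolute value.
det(P(7,5,9)) = |143| = 143

143


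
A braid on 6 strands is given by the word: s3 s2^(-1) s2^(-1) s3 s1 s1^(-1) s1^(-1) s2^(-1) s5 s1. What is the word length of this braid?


The word length counts the number of generators (including inverses).
Listing each generator: s3, s2^(-1), s2^(-1), s3, s1, s1^(-1), s1^(-1), s2^(-1), s5, s1
There are 10 generators in this braid word.

10


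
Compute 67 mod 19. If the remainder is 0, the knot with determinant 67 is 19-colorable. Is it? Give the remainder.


Step 1: A knot is p-colorable if and only if p divides its determinant.
Step 2: Compute 67 mod 19.
67 = 3 * 19 + 10
Step 3: 67 mod 19 = 10
Step 4: The knot is 19-colorable: no

10


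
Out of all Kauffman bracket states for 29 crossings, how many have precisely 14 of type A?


We choose which 14 of 29 crossings get A-smoothings.
C(29, 14) = 29! / (14! * 15!)
= 77558760

77558760


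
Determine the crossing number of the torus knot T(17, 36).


For a torus knot T(p, q) with gcd(p,q)=1,
the crossing number is min(p*(q-1), q*(p-1)).
p*(q-1) = 17*35 = 595
q*(p-1) = 36*16 = 576
min(595, 576) = 576

576


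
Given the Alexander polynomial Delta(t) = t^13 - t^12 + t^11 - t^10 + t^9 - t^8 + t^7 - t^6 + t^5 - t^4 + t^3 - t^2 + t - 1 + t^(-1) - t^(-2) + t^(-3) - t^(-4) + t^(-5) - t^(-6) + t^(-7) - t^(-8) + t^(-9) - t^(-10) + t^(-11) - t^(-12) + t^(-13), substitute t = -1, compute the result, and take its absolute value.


Step 1: The polynomial has 27 terms with alternating signs, exponents from 13 down to -13.
Step 2: Substitute t = -1. The i-th term has coefficient (-1)^i and exponent (m-i),
  so its value is (-1)^i * (-1)^(m-i) = (-1)^m = -1 for every i.
Step 3: All 27 terms equal -1, so Delta(-1) = 27 * (-1) = -27
Step 4: |Delta(-1)| = 27

27


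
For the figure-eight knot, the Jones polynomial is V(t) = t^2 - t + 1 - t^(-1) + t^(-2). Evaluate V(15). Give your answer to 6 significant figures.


Substituting t = 15 into V(t) = t^2 - t + 1 - t^(-1) + t^(-2):
  (+)t^(2) = 225
  (-)t^(1) = -15
  (+)t^(0) = 1
  (-)t^(-1) = -0.0666667
  (+)t^(-2) = 0.00444444
Sum = (225) + (-15) + (1) + (-0.0666667) + (0.00444444)
= 210.9377778
Rounded to 6 significant figures: 210.938

210.938


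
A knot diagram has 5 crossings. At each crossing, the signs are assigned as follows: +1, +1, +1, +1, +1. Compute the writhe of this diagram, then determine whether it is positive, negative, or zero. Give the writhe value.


Step 1: Count positive crossings (+1).
Positive crossings: 5
Step 2: Count negative crossings (-1).
Negative crossings: 0
Step 3: Writhe = (positive) - (negative)
w = 5 - 0 = 5
Step 4: |w| = 5, and w is positive

5


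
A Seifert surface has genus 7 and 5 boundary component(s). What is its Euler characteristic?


chi = 2 - 2g - b
= 2 - 2*7 - 5
= 2 - 14 - 5 = -17

-17


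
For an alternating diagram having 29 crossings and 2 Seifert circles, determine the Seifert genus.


For alternating knots, g = (c - s + 1)/2.
= (29 - 2 + 1)/2
= 28/2 = 14

14


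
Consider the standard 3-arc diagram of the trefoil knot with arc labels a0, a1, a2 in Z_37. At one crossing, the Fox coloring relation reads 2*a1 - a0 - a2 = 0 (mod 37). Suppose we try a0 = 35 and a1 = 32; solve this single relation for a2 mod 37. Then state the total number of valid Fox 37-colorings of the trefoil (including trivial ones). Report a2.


Step 1: Apply the given crossing relation 2*a1 - a0 - a2 = 0 (mod 37).
  a2 = 2*a1 - a0 mod 37
  a2 = 2*32 - 35 mod 37
  a2 = 64 - 35 mod 37
  a2 = 29 mod 37 = 29
Step 2: The trefoil has determinant 3.
  Number of Fox p-colorings (p prime) is p^2 if p = 3, else p.
  Since 37 does not divide 3, only trivial (constant) colorings exist.
  (So the trial a0 = 35, a1 = 32 with a0 != a1 does NOT extend to a valid coloring of the whole trefoil: the other two crossing relations require 3*(a1 - a0) = 0 (mod 37), which fails.)
  Total colorings = 37
Step 3: a2 = 29, total Fox 37-colorings = 37

29


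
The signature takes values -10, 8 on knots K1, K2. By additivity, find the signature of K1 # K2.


The signature is additive under connected sum.
signature(K1 # K2) = (-10) + (8)
= -2

-2


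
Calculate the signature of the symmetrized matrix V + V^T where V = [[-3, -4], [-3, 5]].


Step 1: V + V^T = [[-6, -7], [-7, 10]]
Step 2: trace = 4, det = -109
Step 3: Discriminant = 4^2 - 4*(-109) = 452
Step 4: Eigenvalues: 12.6301, -8.63015
Step 5: Signature = (# positive eigenvalues) - (# negative eigenvalues) = 0

0


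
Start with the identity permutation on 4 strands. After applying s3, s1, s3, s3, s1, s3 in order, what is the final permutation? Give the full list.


Starting with identity [1, 2, 3, 4].
Apply generators in sequence:
  After s3: [1, 2, 4, 3]
  After s1: [2, 1, 4, 3]
  After s3: [2, 1, 3, 4]
  After s3: [2, 1, 4, 3]
  After s1: [1, 2, 4, 3]
  After s3: [1, 2, 3, 4]
Final permutation: [1, 2, 3, 4]

[1, 2, 3, 4]


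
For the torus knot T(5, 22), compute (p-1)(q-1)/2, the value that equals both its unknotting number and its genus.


For a torus knot T(p,q), both the unknotting number and genus equal (p-1)(q-1)/2.
= (5-1)(22-1)/2
= 4*21/2
= 84/2 = 42

42


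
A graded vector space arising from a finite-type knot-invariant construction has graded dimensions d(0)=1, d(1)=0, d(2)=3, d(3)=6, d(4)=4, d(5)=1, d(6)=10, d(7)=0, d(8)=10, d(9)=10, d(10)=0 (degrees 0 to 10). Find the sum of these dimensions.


Total dimension = d(0) + d(1) + ... + d(10)
= 1 + 0 + 3 + 6 + 4 + 1 + 10 + 0 + 10 + 10 + 0
= 45

45


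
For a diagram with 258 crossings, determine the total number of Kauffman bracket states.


Each crossing contributes 2 choices (A-smoothing or B-smoothing).
Total states = 2^258 = 463168356949264781694283940034751631413079938662562256157830336031652518559744

463168356949264781694283940034751631413079938662562256157830336031652518559744


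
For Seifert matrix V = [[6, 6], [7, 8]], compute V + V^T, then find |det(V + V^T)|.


Step 1: Form V + V^T where V = [[6, 6], [7, 8]]
  V^T = [[6, 7], [6, 8]]
  V + V^T = [[12, 13], [13, 16]]
Step 2: det(V + V^T) = 12*16 - 13*13
  = 192 - 169 = 23
Step 3: Knot determinant = |det(V + V^T)| = |23| = 23

23


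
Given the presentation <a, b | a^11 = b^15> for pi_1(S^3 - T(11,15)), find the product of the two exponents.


The relation is a^11 = b^15.
Product of exponents = 11 * 15
= 165

165


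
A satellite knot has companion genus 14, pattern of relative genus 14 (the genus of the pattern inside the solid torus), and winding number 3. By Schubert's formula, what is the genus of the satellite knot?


Schubert: g(satellite) = g_rel(pattern) + |winding| * g(companion),
where g_rel(pattern) is the genus of the pattern relative to the solid torus.
= 14 + 3 * 14
= 14 + 42 = 56

56


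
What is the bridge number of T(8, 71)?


The bridge number of T(p,q) is min(p,q).
min(8, 71) = 8

8


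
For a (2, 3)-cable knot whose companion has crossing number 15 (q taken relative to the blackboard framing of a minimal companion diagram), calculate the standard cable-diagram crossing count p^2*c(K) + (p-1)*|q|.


Step 1: Each of the c(K) crossings of the companion diagram becomes p*p = p^2 crossings among the p parallel strands, and each of the |q| twists s_1 s_2 ... s_(p-1) adds (p-1) crossings.
  Crossings = p^2 * c(K) + (p-1)*|q|
Step 2: = 2^2 * 15 + (2-1)*3
Step 3: = 4*15 + 1*3
Step 4: = 60 + 3 = 63

63
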